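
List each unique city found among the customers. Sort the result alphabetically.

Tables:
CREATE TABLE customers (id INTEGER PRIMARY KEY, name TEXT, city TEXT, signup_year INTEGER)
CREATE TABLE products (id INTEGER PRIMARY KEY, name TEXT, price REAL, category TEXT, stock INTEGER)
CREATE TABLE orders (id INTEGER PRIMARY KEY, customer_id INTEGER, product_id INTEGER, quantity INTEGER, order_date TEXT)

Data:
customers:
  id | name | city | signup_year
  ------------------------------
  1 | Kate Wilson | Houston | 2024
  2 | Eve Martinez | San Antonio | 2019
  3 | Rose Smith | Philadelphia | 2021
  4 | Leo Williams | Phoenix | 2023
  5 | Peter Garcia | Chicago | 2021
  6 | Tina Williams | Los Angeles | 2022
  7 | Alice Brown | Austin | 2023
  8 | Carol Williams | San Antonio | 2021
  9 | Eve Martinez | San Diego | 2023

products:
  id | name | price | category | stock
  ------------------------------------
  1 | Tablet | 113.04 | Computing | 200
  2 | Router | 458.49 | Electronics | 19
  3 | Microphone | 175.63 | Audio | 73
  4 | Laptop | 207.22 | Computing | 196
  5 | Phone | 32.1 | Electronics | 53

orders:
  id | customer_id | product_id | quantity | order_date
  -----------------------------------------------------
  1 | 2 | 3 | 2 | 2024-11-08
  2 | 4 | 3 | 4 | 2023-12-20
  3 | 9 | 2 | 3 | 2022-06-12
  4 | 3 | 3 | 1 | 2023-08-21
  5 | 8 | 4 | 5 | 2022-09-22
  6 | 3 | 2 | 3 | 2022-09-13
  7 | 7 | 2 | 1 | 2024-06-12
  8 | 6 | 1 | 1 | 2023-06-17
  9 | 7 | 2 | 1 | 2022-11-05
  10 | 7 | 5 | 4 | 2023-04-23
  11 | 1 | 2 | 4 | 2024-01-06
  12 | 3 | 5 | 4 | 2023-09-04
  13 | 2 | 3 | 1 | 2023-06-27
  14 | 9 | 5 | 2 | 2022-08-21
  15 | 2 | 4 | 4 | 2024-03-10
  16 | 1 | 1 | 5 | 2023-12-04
SELECT DISTINCT city FROM customers ORDER BY city

Execution result:
city
Austin
Chicago
Houston
Los Angeles
Philadelphia
Phoenix
San Antonio
San Diego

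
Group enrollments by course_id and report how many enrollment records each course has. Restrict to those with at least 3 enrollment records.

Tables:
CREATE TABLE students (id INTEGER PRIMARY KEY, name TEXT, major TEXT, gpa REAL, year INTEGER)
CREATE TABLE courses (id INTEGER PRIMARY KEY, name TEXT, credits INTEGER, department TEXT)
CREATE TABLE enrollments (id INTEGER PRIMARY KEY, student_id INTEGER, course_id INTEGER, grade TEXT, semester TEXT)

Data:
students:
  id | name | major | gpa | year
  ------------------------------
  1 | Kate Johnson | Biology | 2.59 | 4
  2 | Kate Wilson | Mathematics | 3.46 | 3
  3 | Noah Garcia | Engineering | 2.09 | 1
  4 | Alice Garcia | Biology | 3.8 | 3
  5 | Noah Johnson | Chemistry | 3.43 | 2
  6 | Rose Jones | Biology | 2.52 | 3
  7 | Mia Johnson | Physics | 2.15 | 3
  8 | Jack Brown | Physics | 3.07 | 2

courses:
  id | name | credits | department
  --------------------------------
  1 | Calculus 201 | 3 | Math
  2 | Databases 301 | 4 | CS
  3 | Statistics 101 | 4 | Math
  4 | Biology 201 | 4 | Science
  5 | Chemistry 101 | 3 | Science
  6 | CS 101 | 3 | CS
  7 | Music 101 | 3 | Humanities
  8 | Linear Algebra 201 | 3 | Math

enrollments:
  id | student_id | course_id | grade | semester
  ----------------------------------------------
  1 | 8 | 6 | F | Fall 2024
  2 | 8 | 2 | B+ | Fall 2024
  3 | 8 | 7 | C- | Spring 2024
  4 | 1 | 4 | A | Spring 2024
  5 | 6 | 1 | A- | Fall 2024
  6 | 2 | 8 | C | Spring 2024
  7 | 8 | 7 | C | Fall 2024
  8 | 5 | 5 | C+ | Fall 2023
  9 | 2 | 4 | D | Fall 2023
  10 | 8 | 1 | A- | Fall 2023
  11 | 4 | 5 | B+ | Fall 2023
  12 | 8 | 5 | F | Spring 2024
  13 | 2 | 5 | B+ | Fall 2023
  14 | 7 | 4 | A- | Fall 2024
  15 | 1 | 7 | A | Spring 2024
SELECT course_id, COUNT(*) AS enrollment_count FROM enrollments GROUP BY course_id HAVING COUNT(*) >= 3

Execution result:
course_id | enrollment_count
4 | 3
5 | 4
7 | 3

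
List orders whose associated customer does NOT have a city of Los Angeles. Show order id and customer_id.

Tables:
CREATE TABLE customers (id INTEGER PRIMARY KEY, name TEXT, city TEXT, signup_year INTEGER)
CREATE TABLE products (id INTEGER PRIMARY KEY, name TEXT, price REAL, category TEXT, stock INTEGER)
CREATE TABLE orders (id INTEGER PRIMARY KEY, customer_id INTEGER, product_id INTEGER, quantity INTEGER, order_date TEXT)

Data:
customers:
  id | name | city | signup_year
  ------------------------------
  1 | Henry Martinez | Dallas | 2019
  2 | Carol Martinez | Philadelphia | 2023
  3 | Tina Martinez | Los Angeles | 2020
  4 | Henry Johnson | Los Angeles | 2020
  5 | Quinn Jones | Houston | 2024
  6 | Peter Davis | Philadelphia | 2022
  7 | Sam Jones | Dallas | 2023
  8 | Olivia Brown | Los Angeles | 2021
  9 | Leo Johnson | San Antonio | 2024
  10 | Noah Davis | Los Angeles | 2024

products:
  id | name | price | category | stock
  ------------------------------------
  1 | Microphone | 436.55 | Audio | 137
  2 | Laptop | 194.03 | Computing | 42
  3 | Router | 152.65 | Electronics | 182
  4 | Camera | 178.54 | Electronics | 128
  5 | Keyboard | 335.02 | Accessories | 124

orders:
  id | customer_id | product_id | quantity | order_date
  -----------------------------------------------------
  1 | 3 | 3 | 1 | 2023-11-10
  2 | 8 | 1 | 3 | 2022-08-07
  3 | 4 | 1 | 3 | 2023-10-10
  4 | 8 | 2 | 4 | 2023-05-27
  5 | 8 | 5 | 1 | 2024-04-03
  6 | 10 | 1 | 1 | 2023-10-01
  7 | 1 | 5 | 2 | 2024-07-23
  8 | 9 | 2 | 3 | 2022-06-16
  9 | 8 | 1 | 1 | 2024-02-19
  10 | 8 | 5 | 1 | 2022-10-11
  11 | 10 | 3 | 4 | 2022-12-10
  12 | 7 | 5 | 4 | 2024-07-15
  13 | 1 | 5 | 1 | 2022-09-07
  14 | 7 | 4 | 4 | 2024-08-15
SELECT id, customer_id FROM orders WHERE customer_id NOT IN (SELECT id FROM customers WHERE city = 'Los Angeles')

Execution result:
id | customer_id
7 | 1
8 | 9
12 | 7
13 | 1
14 | 7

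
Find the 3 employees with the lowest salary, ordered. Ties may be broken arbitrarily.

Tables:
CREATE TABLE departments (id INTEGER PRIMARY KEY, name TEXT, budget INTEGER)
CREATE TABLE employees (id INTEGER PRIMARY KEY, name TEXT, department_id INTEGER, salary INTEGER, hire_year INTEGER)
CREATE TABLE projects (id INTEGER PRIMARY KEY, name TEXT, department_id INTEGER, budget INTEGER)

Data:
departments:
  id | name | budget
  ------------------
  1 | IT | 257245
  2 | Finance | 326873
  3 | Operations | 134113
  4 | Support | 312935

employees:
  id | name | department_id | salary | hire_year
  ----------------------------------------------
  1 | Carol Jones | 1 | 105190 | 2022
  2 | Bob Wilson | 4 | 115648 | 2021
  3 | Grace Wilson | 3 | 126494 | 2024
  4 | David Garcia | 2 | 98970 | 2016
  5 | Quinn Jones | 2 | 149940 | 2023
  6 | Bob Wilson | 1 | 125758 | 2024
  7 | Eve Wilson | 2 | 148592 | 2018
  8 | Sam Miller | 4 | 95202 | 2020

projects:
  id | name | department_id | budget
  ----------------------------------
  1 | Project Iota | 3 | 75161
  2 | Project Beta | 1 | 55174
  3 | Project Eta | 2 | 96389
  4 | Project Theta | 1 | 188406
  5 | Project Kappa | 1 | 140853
SELECT name, salary FROM employees ORDER BY salary ASC LIMIT 3

Execution result:
name | salary
Sam Miller | 95202
David Garcia | 98970
Carol Jones | 105190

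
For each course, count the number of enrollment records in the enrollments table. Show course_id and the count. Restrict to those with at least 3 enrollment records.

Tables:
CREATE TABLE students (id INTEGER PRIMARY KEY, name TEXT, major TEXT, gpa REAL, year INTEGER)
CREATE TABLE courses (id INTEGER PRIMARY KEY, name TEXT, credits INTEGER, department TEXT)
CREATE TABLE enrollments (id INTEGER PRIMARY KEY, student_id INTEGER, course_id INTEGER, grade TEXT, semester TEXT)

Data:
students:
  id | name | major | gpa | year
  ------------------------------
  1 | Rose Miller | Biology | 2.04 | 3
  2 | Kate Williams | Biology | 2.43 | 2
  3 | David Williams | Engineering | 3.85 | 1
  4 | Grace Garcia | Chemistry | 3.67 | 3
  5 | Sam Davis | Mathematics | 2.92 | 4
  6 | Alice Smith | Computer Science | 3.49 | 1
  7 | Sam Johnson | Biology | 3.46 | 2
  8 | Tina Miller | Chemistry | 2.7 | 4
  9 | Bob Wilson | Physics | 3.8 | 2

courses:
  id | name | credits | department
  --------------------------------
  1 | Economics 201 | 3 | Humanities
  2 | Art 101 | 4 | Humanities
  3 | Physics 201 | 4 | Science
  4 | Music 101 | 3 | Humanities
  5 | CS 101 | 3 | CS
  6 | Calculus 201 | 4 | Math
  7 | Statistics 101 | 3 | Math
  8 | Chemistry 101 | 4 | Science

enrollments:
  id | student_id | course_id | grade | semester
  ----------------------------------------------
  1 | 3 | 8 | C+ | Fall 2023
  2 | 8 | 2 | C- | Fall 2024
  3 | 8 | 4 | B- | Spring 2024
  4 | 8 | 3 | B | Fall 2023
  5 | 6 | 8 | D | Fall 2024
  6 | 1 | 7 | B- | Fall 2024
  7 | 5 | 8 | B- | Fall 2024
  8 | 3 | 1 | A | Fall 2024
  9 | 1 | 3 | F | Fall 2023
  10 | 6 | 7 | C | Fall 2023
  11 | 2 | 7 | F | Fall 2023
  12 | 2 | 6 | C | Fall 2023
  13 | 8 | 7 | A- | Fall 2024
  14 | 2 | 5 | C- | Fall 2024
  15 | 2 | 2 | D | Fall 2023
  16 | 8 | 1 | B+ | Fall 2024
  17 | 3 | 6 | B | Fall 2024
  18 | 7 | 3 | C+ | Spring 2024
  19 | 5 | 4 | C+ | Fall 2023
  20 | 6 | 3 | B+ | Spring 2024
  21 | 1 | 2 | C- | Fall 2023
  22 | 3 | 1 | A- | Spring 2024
SELECT course_id, COUNT(*) AS enrollment_count FROM enrollments GROUP BY course_id HAVING COUNT(*) >= 3

Execution result:
course_id | enrollment_count
1 | 3
2 | 3
3 | 4
7 | 4
8 | 3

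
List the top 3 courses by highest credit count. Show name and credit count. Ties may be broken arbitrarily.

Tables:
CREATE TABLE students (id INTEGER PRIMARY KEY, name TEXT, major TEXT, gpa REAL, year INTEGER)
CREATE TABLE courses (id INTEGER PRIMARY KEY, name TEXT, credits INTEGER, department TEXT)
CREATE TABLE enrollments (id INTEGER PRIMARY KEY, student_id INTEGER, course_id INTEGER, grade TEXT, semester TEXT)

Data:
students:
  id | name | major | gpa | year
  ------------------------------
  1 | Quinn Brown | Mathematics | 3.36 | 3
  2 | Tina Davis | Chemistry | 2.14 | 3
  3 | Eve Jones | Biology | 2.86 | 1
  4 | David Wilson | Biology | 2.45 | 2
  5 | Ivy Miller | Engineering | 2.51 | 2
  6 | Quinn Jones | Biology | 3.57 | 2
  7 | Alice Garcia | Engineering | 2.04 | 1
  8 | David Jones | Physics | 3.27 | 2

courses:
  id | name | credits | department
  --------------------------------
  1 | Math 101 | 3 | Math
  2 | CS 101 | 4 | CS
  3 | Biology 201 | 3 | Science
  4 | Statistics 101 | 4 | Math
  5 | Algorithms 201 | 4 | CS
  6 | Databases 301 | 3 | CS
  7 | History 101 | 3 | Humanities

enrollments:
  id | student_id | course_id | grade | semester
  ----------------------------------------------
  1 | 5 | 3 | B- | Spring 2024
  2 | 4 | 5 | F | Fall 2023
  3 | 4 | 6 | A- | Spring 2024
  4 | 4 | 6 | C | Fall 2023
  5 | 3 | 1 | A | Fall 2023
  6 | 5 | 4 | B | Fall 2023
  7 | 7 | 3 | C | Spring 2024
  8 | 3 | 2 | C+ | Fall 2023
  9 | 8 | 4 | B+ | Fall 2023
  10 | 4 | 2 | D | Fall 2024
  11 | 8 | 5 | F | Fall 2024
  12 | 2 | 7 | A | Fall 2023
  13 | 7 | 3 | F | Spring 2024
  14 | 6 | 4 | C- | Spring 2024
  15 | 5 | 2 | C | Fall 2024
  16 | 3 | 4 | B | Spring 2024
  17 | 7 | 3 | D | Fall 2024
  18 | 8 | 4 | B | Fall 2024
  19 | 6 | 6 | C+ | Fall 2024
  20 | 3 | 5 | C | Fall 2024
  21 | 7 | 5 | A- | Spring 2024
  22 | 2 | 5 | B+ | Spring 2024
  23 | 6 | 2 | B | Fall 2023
SELECT name, credits FROM courses ORDER BY credits DESC LIMIT 3

Execution result:
name | credits
CS 101 | 4
Statistics 101 | 4
Algorithms 201 | 4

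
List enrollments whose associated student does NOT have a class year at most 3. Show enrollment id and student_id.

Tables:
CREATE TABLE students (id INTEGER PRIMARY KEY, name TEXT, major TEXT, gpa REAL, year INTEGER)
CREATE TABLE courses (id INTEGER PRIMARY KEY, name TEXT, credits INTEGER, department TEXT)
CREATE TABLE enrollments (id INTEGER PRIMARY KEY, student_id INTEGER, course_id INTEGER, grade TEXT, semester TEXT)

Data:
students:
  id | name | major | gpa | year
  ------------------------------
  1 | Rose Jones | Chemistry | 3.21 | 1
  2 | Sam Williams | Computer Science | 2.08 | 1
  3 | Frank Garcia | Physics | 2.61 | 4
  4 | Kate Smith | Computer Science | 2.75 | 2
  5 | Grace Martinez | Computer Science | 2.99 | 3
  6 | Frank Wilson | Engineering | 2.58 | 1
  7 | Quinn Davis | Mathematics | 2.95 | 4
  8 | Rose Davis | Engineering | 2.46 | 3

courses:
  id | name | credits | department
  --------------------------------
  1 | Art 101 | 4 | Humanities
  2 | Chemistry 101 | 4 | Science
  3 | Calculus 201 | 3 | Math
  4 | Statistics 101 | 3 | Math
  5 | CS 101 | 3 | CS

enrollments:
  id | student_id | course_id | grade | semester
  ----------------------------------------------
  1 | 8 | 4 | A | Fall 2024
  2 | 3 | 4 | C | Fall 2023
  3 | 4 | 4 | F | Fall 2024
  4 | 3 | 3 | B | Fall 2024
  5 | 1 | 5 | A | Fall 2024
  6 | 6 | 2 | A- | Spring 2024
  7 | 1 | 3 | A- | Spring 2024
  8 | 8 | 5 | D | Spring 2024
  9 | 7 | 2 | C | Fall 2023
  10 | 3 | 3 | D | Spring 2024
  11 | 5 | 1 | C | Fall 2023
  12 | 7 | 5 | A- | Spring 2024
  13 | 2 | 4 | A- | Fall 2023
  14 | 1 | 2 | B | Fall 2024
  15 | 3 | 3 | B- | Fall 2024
SELECT id, student_id FROM enrollments WHERE student_id NOT IN (SELECT id FROM students WHERE year <= 3)

Execution result:
id | student_id
2 | 3
4 | 3
9 | 7
10 | 3
12 | 7
15 | 3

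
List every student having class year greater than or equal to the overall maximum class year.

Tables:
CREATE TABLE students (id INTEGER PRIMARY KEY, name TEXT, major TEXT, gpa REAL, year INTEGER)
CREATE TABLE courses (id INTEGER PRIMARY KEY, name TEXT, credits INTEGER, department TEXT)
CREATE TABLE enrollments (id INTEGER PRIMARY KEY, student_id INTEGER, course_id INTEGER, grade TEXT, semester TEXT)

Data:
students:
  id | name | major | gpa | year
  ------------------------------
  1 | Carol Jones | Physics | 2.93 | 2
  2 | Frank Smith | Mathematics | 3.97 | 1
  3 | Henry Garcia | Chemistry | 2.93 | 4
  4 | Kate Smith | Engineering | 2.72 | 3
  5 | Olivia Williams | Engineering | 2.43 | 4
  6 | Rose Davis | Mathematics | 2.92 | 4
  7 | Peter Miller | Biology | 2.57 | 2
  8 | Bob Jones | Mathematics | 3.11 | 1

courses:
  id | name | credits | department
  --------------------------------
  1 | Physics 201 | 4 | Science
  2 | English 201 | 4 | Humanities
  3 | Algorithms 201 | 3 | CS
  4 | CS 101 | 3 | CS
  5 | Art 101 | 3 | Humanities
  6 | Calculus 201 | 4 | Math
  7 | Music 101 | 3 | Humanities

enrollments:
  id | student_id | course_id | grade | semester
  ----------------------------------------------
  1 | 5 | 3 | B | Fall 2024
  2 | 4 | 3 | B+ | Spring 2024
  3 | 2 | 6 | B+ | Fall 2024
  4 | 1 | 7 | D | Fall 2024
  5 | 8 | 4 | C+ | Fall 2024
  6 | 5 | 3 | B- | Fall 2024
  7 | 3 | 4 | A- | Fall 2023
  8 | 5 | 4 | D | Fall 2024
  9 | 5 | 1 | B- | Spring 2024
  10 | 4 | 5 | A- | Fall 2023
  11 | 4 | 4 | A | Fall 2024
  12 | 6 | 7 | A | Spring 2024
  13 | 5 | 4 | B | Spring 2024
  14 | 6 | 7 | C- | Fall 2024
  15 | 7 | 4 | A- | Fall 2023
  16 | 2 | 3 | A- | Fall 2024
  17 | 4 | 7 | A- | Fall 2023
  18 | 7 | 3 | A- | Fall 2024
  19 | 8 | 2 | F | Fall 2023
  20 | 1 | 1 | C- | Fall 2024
SELECT name, year FROM students WHERE year >= (SELECT MAX(year) FROM students)

Execution result:
name | year
Henry Garcia | 4
Olivia Williams | 4
Rose Davis | 4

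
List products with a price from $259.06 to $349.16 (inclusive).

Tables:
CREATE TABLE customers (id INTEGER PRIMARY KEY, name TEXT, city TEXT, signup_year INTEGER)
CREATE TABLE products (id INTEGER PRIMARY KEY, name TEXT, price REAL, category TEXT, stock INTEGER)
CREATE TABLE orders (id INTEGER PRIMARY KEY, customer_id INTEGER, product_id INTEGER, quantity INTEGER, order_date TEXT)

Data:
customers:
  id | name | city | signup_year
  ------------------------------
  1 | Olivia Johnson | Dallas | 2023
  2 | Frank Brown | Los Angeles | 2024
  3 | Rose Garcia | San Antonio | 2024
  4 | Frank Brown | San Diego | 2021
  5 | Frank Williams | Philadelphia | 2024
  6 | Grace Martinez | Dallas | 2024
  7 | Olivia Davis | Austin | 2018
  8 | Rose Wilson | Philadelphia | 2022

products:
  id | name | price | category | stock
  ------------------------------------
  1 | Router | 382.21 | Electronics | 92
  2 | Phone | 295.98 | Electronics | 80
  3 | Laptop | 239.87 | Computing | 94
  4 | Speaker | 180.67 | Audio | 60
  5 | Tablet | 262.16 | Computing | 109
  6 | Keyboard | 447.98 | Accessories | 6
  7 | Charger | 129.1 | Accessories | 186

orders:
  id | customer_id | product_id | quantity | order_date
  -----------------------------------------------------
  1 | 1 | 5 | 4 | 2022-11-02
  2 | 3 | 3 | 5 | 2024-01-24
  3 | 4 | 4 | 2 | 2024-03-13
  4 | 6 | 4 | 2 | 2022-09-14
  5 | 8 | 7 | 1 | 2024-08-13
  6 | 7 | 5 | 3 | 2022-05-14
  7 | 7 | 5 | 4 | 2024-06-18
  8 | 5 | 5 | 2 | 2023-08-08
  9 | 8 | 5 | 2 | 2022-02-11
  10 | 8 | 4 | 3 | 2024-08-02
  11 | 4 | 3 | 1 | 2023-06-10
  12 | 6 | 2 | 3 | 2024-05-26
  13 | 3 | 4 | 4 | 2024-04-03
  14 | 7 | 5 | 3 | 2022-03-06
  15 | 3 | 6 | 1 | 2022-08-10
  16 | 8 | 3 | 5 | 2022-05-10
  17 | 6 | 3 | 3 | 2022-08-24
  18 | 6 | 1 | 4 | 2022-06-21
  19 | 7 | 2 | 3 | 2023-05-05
SELECT name, price FROM products WHERE price BETWEEN 259.06 AND 349.16

Execution result:
name | price
Phone | 295.98
Tablet | 262.16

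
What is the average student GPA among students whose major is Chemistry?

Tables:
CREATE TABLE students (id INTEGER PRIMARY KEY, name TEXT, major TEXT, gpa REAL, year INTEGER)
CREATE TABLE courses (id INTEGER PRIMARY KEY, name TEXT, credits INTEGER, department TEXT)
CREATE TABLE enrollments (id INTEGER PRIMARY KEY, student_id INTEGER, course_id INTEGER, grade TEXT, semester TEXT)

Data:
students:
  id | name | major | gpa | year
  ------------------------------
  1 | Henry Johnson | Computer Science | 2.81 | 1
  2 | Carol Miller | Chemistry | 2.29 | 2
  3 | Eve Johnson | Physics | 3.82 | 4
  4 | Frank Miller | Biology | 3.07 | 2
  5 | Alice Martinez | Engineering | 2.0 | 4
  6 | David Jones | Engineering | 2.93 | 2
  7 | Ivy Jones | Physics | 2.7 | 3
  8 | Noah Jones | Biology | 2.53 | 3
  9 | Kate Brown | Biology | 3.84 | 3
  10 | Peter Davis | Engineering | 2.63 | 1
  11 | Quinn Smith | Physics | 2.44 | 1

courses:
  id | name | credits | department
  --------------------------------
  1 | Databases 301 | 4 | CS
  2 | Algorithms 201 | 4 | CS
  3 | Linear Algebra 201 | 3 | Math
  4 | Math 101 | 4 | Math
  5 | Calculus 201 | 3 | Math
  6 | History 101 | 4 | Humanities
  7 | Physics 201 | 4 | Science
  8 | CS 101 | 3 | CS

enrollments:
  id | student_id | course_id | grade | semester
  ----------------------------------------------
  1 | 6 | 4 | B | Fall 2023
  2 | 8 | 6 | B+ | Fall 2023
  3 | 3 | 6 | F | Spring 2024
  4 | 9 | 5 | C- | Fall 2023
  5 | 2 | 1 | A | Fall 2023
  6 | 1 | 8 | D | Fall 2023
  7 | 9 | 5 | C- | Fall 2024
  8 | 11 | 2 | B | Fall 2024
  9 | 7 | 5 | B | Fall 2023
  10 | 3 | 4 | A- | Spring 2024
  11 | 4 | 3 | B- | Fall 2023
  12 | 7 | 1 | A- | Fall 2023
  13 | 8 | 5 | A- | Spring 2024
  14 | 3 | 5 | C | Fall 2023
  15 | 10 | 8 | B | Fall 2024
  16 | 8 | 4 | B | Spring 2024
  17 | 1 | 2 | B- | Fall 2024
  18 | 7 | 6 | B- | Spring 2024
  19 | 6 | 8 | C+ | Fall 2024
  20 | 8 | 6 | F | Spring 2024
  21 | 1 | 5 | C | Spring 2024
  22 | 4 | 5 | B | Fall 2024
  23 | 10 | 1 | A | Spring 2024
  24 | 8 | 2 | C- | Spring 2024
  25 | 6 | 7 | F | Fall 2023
SELECT AVG(gpa) FROM students WHERE major = 'Chemistry'

Execution result:
2.29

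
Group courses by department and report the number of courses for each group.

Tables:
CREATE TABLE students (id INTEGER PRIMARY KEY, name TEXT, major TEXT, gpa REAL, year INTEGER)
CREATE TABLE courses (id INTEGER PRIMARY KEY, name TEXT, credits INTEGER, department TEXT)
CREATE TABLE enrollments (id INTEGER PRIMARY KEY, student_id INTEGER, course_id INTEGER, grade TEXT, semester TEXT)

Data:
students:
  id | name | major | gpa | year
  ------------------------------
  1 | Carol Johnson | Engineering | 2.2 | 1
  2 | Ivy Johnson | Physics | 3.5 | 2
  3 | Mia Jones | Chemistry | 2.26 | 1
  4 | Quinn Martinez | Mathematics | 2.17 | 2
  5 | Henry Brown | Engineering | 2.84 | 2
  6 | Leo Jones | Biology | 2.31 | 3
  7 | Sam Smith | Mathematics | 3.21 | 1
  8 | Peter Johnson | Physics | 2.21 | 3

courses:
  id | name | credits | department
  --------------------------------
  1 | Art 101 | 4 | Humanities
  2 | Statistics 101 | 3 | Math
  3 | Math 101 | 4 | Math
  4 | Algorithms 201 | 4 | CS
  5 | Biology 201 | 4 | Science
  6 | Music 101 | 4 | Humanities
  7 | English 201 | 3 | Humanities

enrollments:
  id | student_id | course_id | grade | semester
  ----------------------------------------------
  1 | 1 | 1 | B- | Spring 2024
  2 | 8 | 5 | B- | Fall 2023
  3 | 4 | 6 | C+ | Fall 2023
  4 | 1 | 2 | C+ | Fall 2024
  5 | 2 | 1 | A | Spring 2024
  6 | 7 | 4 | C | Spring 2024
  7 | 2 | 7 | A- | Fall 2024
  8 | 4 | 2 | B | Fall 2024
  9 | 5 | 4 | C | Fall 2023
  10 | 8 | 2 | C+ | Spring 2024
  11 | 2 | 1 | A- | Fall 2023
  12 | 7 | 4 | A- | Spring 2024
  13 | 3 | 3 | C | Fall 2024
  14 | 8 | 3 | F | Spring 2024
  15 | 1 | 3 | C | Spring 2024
SELECT department, COUNT(*) AS n FROM courses GROUP BY department

Execution result:
department | n
CS | 1
Humanities | 3
Math | 2
Science | 1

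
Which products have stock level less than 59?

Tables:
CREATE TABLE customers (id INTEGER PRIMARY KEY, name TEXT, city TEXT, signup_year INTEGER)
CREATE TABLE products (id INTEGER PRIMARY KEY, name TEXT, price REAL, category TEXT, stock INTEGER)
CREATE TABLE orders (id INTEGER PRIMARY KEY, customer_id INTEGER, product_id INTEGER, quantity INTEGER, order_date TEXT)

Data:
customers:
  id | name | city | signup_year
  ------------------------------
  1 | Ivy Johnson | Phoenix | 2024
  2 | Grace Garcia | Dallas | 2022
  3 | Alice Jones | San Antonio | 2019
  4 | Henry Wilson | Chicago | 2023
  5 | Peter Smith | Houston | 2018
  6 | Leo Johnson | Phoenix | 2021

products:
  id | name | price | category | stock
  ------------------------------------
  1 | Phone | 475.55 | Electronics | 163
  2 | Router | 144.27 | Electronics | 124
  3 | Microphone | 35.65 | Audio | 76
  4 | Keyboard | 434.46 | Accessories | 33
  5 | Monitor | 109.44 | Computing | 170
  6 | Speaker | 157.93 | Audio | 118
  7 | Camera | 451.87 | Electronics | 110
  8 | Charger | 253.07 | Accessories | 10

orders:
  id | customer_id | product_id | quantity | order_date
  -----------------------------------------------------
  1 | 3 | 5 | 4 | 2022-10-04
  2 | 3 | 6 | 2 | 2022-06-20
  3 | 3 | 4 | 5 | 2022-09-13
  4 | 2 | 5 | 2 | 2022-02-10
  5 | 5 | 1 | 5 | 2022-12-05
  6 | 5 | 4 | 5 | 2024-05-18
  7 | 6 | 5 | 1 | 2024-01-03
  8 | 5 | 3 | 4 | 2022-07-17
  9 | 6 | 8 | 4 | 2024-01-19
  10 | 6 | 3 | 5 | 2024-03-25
SELECT name, stock FROM products WHERE stock < 59

Execution result:
name | stock
Keyboard | 33
Charger | 10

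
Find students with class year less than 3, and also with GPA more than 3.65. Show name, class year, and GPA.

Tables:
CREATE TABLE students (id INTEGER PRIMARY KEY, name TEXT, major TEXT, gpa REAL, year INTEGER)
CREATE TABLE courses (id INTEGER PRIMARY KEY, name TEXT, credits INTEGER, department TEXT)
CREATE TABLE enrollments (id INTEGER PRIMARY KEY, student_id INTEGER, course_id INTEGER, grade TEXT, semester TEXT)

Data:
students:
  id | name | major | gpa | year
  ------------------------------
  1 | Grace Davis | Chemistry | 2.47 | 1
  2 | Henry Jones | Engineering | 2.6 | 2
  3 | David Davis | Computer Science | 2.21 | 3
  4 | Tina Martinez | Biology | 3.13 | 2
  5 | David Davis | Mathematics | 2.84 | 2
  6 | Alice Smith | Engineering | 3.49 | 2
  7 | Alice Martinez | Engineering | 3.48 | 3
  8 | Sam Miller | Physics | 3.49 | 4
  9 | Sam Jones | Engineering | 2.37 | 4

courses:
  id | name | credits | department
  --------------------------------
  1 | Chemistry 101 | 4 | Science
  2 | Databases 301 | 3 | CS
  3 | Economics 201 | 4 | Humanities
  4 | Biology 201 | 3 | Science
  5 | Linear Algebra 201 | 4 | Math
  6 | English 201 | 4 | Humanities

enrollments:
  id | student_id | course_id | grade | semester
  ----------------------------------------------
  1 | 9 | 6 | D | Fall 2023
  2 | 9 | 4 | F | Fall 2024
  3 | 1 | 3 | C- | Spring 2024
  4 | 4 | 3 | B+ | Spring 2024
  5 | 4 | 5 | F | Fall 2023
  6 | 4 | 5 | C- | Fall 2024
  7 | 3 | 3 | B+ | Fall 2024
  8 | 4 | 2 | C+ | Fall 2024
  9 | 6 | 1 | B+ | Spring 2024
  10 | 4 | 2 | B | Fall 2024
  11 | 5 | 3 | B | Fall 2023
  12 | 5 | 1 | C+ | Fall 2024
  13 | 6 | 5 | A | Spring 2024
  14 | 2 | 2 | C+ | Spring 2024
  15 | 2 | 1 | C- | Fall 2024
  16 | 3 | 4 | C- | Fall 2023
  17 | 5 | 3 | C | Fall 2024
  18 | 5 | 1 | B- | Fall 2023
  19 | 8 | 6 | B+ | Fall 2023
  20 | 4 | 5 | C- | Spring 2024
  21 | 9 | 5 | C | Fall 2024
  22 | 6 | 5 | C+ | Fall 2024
SELECT name, year, gpa FROM students WHERE year < 3 AND gpa > 3.65

Execution result:
(no rows)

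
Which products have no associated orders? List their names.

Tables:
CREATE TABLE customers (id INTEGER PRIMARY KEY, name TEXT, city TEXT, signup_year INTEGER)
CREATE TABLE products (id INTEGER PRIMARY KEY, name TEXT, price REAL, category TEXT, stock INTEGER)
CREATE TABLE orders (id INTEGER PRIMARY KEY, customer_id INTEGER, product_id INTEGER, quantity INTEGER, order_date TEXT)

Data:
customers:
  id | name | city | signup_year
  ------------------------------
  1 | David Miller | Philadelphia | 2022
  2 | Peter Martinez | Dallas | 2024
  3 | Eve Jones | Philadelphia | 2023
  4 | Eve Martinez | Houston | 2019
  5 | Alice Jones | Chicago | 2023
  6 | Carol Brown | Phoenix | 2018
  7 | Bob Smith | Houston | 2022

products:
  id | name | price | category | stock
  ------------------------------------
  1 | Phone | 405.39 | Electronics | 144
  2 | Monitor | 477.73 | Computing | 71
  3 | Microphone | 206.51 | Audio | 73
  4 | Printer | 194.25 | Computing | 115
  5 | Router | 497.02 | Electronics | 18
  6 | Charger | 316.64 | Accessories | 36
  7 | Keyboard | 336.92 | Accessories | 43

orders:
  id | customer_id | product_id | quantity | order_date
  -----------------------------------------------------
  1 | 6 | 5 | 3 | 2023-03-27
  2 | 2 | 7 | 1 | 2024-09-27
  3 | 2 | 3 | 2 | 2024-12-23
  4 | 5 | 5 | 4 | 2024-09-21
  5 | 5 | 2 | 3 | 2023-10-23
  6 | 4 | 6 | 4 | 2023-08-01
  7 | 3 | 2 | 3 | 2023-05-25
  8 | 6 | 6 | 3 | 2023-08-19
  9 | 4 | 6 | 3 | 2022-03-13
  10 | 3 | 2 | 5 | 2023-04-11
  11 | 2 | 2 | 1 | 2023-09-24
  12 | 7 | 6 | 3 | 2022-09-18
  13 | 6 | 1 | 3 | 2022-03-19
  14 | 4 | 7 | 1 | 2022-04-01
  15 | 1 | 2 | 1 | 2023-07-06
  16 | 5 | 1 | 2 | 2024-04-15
SELECT p.name FROM products p LEFT JOIN orders c ON c.product_id = p.id WHERE c.id IS NULL

Execution result:
Printer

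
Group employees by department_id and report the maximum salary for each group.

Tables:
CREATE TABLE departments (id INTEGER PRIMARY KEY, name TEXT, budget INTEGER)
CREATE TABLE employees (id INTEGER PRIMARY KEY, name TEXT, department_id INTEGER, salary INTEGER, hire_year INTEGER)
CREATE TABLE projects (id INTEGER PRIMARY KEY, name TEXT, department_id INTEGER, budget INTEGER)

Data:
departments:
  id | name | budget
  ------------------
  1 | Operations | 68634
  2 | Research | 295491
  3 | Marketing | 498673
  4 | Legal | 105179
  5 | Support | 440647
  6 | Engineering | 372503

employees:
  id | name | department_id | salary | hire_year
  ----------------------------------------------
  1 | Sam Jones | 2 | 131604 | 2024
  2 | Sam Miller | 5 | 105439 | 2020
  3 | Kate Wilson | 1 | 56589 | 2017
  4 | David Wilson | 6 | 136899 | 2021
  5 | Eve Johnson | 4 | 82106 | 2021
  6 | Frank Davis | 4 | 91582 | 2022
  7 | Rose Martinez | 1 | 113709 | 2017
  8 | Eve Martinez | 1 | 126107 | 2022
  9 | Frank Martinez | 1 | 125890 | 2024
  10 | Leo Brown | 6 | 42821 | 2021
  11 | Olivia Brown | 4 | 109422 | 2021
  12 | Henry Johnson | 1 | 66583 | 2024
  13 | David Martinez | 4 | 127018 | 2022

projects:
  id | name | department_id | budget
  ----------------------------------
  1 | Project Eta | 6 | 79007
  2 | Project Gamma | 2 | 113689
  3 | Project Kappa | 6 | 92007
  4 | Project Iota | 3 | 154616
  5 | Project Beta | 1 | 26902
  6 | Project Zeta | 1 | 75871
SELECT department_id, MAX(salary) AS max_salary FROM employees GROUP BY department_id

Execution result:
department_id | max_salary
1 | 126107
2 | 131604
4 | 127018
5 | 105439
6 | 136899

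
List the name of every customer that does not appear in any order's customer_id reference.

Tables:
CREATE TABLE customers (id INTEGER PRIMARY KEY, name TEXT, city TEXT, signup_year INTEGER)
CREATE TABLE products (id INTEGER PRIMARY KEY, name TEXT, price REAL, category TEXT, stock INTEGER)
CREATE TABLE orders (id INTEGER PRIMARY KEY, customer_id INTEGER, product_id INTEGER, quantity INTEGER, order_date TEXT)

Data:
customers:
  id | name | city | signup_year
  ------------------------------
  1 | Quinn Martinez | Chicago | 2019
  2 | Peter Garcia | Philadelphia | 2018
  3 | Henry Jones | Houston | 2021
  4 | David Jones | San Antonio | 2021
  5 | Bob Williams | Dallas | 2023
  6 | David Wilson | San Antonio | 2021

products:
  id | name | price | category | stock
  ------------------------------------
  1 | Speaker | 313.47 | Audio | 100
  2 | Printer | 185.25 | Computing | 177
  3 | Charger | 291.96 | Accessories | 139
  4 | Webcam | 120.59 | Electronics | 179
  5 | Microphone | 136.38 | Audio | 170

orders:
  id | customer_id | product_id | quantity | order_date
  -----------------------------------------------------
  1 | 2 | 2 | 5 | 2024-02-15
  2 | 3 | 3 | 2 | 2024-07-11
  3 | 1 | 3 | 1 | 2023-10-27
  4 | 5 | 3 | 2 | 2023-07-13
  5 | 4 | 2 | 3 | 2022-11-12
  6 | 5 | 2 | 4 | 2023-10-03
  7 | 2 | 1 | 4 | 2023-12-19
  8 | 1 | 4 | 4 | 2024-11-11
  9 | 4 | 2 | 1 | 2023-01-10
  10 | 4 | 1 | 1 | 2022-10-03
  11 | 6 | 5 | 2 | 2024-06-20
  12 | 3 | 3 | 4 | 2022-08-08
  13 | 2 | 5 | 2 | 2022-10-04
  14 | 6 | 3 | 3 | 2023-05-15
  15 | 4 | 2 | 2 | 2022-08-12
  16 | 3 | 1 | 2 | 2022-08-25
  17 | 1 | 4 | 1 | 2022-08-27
SELECT p.name FROM customers p LEFT JOIN orders c ON c.customer_id = p.id WHERE c.id IS NULL

Execution result:
(no rows)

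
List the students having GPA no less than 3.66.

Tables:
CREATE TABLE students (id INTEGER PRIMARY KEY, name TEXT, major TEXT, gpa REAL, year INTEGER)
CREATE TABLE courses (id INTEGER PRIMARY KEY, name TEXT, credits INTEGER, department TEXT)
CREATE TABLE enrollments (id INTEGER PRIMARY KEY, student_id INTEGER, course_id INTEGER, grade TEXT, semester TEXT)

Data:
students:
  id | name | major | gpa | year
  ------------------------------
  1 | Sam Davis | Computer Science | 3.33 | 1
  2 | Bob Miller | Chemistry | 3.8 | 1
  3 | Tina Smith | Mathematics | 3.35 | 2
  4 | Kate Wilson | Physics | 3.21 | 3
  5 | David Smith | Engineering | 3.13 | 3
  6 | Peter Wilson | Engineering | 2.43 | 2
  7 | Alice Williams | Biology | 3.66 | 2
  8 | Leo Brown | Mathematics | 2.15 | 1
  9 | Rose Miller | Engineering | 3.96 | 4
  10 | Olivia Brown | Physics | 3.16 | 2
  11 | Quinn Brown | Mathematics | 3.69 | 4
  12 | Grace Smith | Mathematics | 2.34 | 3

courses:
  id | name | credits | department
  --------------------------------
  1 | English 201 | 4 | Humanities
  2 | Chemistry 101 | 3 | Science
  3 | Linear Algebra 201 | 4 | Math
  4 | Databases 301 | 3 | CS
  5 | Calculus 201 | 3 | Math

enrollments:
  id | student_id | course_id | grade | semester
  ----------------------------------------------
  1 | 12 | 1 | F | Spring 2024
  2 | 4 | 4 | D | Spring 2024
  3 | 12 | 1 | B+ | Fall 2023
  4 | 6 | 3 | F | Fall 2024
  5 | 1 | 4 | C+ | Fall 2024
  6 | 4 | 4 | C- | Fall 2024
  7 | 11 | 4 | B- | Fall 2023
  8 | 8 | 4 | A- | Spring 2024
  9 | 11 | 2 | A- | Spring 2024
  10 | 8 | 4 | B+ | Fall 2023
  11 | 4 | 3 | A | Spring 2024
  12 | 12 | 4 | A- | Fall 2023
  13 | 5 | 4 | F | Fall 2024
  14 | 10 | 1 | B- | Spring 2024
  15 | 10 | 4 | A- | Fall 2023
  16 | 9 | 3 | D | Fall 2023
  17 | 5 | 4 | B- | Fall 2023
SELECT name, gpa FROM students WHERE gpa >= 3.66

Execution result:
name | gpa
Bob Miller | 3.80
Alice Williams | 3.66
Rose Miller | 3.96
Quinn Brown | 3.69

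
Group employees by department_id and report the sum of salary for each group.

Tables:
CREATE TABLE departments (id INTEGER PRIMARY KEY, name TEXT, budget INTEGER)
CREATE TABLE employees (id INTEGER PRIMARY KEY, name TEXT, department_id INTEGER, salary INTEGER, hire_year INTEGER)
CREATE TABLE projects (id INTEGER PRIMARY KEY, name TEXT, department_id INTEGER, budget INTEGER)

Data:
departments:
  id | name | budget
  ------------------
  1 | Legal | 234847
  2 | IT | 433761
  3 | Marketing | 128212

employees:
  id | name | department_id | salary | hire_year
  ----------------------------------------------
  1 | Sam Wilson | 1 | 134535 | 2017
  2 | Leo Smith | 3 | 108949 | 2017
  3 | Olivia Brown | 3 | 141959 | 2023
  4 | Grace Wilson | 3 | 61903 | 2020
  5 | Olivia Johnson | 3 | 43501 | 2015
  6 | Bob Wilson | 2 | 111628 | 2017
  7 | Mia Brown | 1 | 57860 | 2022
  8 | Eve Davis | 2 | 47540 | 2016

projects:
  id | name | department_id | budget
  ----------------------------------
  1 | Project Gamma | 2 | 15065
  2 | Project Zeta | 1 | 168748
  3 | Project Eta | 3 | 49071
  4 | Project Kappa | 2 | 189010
SELECT department_id, SUM(salary) AS sum_salary FROM employees GROUP BY department_id

Execution result:
department_id | sum_salary
1 | 192395
2 | 159168
3 | 356312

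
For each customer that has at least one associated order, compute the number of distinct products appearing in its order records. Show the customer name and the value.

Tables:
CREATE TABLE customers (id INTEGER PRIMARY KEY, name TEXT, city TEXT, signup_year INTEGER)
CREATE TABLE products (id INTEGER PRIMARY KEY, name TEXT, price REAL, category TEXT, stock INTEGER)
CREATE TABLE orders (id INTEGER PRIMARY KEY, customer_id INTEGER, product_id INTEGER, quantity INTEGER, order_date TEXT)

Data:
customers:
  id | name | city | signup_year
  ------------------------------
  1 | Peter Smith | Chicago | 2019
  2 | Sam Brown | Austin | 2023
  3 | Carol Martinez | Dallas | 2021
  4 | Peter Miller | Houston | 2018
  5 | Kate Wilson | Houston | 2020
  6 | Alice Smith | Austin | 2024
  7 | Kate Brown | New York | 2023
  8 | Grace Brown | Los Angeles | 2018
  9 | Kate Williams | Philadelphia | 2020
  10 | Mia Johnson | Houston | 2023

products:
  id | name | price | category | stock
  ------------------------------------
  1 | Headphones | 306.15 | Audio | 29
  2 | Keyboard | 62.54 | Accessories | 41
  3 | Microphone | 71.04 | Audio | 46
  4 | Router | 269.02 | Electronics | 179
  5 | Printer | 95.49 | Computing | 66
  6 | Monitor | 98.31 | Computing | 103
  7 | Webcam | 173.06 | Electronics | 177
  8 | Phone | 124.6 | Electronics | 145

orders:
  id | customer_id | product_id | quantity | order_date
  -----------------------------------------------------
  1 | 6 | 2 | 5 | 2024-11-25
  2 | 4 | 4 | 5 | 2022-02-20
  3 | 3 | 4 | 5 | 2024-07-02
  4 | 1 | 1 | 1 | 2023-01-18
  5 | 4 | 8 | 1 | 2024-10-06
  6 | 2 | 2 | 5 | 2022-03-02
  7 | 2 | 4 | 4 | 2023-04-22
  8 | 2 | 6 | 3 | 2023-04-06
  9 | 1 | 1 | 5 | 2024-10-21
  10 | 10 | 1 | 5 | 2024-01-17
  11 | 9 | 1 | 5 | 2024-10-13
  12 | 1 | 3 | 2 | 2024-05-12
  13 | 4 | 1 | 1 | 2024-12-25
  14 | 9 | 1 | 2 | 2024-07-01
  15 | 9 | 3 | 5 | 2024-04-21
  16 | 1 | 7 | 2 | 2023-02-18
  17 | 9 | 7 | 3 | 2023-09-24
SELECT p.name, COUNT(DISTINCT c.product_id) AS distinct_product_count FROM orders c JOIN customers p ON c.customer_id = p.id GROUP BY p.id, p.name

Execution result:
name | distinct_product_count
Peter Smith | 3
Sam Brown | 3
Carol Martinez | 1
Peter Miller | 3
Alice Smith | 1
Kate Williams | 3
Mia Johnson | 1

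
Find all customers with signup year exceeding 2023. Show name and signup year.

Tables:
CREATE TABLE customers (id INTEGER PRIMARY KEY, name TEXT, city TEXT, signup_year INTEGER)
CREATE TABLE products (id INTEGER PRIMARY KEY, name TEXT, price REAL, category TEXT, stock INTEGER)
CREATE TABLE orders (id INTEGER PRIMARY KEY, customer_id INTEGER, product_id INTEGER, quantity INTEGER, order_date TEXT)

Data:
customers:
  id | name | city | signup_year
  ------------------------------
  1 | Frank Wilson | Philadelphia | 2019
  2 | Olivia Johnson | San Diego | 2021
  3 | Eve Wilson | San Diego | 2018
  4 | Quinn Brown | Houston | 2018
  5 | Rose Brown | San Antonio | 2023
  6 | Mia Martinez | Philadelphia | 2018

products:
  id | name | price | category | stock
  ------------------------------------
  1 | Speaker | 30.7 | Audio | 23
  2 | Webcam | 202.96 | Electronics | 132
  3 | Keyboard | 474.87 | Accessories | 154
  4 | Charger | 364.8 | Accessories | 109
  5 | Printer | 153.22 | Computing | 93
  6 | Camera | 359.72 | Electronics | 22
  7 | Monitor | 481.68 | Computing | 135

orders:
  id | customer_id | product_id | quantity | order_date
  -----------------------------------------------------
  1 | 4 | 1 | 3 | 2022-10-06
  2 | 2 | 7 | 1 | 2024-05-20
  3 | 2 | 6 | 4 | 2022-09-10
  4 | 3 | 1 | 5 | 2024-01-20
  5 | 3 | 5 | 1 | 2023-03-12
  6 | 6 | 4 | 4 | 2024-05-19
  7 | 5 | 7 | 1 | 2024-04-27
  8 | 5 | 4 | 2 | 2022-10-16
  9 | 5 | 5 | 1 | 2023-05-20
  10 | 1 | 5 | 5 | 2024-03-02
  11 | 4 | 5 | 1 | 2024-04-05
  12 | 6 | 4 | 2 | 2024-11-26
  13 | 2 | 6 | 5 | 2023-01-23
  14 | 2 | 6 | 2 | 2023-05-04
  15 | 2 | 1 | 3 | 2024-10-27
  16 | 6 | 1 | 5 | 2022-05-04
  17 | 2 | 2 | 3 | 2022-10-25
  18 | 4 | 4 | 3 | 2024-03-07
SELECT name, signup_year FROM customers WHERE signup_year > 2023

Execution result:
(no rows)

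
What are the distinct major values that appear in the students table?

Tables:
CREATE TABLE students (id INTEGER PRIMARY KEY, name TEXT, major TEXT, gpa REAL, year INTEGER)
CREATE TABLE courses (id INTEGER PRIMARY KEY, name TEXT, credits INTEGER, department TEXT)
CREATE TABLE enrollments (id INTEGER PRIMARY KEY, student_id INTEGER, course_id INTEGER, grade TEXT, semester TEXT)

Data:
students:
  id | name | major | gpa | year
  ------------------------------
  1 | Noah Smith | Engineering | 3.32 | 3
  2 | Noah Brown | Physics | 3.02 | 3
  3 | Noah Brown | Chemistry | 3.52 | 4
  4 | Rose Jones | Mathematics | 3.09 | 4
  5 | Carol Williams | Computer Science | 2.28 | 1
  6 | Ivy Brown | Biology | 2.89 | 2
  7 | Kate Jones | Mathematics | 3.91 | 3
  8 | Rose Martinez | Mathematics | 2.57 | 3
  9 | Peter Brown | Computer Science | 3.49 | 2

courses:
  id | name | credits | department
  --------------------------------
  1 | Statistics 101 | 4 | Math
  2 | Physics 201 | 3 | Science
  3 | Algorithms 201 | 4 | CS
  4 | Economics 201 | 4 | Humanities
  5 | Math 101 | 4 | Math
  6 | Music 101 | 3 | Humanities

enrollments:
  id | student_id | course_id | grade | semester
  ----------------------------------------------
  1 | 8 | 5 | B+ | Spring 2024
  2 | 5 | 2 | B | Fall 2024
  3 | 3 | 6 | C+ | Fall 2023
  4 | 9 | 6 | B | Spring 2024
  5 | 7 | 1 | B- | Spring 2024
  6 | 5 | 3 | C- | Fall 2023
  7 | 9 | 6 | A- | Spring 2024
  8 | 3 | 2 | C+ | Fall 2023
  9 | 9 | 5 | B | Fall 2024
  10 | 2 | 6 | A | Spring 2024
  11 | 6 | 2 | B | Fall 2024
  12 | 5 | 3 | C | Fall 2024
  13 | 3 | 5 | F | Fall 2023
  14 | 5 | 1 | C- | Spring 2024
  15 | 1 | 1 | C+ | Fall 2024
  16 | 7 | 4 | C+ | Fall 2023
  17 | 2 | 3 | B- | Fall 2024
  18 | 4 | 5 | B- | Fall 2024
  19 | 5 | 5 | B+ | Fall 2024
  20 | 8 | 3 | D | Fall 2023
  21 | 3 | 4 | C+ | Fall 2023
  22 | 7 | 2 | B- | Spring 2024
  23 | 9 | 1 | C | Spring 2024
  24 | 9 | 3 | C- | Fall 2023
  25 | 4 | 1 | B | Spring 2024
SELECT DISTINCT major FROM students

Execution result:
major
Engineering
Physics
Chemistry
Mathematics
Computer Science
Biology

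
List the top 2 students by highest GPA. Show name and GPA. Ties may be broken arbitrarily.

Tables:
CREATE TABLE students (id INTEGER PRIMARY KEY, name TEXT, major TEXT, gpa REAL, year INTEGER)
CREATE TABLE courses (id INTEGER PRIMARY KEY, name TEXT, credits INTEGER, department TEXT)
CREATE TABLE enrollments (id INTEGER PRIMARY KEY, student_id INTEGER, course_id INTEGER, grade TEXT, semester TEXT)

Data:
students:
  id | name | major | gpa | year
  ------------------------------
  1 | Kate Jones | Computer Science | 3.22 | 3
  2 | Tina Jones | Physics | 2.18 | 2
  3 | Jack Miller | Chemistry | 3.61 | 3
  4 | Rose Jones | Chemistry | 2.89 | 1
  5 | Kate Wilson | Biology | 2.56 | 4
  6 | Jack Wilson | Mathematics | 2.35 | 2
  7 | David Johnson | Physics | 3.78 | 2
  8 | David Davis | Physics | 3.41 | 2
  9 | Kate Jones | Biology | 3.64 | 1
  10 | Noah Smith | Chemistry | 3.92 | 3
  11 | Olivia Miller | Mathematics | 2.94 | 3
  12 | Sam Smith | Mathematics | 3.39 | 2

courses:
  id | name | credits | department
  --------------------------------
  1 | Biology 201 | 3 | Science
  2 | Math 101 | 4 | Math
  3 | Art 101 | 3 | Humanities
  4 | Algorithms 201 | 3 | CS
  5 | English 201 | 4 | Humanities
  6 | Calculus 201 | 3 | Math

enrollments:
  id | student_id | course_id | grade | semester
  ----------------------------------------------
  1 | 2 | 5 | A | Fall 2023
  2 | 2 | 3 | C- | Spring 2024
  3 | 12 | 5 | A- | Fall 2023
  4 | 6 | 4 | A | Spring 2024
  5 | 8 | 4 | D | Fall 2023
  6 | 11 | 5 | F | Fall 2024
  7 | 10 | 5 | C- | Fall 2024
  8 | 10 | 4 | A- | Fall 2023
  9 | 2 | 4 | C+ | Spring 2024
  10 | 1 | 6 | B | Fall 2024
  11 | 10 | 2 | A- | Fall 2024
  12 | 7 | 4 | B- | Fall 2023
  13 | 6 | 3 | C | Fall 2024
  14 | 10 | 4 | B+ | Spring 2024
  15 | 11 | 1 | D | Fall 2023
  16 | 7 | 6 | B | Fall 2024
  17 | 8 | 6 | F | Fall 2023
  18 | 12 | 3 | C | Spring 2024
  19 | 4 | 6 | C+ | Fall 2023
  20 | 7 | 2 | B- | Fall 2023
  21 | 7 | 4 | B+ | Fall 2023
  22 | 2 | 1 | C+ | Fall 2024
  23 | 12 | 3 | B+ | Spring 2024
SELECT name, gpa FROM students ORDER BY gpa DESC LIMIT 2

Execution result:
name | gpa
Noah Smith | 3.92
David Johnson | 3.78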